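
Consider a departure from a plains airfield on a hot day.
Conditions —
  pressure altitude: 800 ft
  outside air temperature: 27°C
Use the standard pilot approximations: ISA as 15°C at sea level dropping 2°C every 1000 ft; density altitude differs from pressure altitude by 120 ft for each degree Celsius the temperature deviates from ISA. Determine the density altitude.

ISA temperature at 800 ft = 15 − 2 × (800/1000) = 13.4°C.
ISA deviation = 27 − 13.4 = +13.6°C.
Density altitude = 800 + 120 × (13.6) = 800 + (+1632) = 2432 ft.

2432 ft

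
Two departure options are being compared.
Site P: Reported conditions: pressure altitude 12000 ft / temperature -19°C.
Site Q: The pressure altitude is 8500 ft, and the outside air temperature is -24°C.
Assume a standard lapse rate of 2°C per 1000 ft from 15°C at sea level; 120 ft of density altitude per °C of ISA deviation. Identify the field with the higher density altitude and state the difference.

Site P: ISA temp = -9°C, deviation -10°C, DA = 12000 + 120 × (-10) = 10800 ft.
Site Q: ISA temp = -2°C, deviation -22°C, DA = 8500 + 120 × (-22) = 5860 ft.
Site P is higher by 10800 − 5860 = 4940 ft.

Site P by 4940 ft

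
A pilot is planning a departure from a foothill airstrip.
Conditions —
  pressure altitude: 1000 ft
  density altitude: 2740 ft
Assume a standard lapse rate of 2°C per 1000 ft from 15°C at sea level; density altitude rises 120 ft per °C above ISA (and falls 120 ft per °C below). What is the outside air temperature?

Density altitude − pressure altitude = 2740 − 1000 = +1740 ft.
At 120 ft/°C that is an ISA deviation of 1740/120 = +14.5°C.
ISA temperature at 1000 ft = 15 − 2 × (1000/1000) = 13°C.
OAT = ISA + deviation = 13 + (+14.5) = 27.5°C.

27.5°C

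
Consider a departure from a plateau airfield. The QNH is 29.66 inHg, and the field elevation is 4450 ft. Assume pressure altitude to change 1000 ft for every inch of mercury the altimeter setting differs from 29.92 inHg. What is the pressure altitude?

Pressure correction = (29.92 − 29.66) × 1000 = +260 ft.
Pressure altitude = 4450 + (+260) = 4710 ft.

4710 ft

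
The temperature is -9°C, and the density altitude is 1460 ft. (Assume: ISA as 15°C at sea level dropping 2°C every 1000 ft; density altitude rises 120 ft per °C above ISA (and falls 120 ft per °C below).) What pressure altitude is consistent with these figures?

DA = PA + 120 × (OAT − (15 − 2·PA/1000)) = PA + 120·OAT − 1800 + 0.24·PA = 1.24·PA + 120·OAT − 1800.
So 1.24·PA = 1460 − 120 × (-9) + 1800 = 4340.
PA = 4340 / 1.24 = 3500 ft.

3500 ft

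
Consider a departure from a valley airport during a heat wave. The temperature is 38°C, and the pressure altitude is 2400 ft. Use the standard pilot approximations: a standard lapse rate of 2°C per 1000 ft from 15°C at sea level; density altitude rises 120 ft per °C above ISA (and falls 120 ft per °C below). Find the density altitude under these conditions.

5736 ft

ISA temperature at 2400 ft = 15 − 2 × (2400/1000) = 10.2°C.
ISA deviation = 38 − 10.2 = +27.8°C.
Density altitude = 2400 + 120 × (27.8) = 2400 + (+3336) = 5736 ft.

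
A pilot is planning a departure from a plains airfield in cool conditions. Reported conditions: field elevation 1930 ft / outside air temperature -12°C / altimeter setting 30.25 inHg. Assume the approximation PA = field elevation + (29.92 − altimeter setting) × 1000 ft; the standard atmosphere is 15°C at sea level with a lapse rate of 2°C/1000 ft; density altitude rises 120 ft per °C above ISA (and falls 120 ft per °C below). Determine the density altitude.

Pressure altitude = 1930 + (29.92 − 30.25) × 1000 = 1930 + (-330) = 1600 ft.
ISA temperature at 1600 ft = 15 − 2 × (1600/1000) = 11.8°C.
ISA deviation = -12 − 11.8 = -23.8°C.
Density altitude = 1600 + 120 × (-23.8) = -1256 ft.

-1256 ft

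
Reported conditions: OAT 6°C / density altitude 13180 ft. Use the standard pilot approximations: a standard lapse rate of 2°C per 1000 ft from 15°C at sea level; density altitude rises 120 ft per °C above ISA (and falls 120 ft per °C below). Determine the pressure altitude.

11500 ft

DA = PA + 120 × (OAT − (15 − 2·PA/1000)) = PA + 120·OAT − 1800 + 0.24·PA = 1.24·PA + 120·OAT − 1800.
So 1.24·PA = 13180 − 120 × 6 + 1800 = 14260.
PA = 14260 / 1.24 = 11500 ft.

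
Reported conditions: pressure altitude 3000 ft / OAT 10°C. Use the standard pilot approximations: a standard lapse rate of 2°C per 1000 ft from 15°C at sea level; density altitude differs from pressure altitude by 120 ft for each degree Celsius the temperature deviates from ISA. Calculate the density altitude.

3120 ft

ISA temperature at 3000 ft = 15 − 2 × (3000/1000) = 9°C.
ISA deviation = 10 − 9 = +1°C.
Density altitude = 3000 + 120 × (1) = 3000 + (+120) = 3120 ft.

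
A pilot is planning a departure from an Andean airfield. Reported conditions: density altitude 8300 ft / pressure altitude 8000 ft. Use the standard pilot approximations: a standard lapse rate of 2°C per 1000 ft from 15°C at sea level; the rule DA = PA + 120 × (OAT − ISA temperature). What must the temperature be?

1.5°C

Density altitude − pressure altitude = 8300 − 8000 = +300 ft.
At 120 ft/°C that is an ISA deviation of 300/120 = +2.5°C.
ISA temperature at 8000 ft = 15 − 2 × (8000/1000) = -1°C.
OAT = ISA + deviation = -1 + (+2.5) = 1.5°C.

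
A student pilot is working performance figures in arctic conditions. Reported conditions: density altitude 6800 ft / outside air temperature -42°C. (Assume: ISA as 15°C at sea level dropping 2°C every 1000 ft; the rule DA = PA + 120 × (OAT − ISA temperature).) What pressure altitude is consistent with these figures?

11000 ft

DA = PA + 120 × (OAT − (15 − 2·PA/1000)) = PA + 120·OAT − 1800 + 0.24·PA = 1.24·PA + 120·OAT − 1800.
So 1.24·PA = 6800 − 120 × (-42) + 1800 = 13640.
PA = 13640 / 1.24 = 11000 ft.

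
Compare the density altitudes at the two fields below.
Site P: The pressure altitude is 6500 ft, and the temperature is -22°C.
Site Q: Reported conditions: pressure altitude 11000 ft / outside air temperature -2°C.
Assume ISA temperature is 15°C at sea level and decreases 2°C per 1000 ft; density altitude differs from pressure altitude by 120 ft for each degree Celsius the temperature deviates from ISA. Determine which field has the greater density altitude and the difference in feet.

Site P: ISA temp = 2°C, deviation -24°C, DA = 6500 + 120 × (-24) = 3620 ft.
Site Q: ISA temp = -7°C, deviation +5°C, DA = 11000 + 120 × 5 = 11600 ft.
Site Q is higher by 11600 − 3620 = 7980 ft.

Site Q by 7980 ft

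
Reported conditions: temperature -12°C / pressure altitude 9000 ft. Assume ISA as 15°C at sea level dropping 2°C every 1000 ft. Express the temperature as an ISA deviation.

ISA temperature at 9000 ft = 15 − 2 × (9000/1000) = -3°C.
Deviation = OAT − ISA = -12 − (-3) = -9°C.

ISA-9°C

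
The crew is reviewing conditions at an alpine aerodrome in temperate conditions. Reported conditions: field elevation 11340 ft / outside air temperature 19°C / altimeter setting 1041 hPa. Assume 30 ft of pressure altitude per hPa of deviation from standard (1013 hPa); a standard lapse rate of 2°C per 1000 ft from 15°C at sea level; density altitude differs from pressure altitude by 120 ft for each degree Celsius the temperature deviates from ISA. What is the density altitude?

Pressure altitude = 11340 + (1013 − 1041) × 30 = 11340 + (-840) = 10500 ft.
ISA temperature at 10500 ft = 15 − 2 × (10500/1000) = -6°C.
ISA deviation = 19 − (-6) = +25°C.
Density altitude = 10500 + 120 × (25) = 13500 ft.

13500 ft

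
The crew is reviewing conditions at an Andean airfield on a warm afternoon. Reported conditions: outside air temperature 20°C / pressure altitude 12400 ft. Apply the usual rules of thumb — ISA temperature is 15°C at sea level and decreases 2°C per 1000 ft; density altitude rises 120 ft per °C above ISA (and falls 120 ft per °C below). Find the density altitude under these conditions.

ISA temperature at 12400 ft = 15 − 2 × (12400/1000) = -9.8°C.
ISA deviation = 20 − (-9.8) = +29.8°C.
Density altitude = 12400 + 120 × (29.8) = 12400 + (+3576) = 15976 ft.

15976 ft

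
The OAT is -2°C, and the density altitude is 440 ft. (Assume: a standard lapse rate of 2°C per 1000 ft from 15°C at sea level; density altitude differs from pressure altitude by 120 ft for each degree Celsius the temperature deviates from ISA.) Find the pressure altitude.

DA = PA + 120 × (OAT − (15 − 2·PA/1000)) = PA + 120·OAT − 1800 + 0.24·PA = 1.24·PA + 120·OAT − 1800.
So 1.24·PA = 440 − 120 × (-2) + 1800 = 2480.
PA = 2480 / 1.24 = 2000 ft.

2000 ft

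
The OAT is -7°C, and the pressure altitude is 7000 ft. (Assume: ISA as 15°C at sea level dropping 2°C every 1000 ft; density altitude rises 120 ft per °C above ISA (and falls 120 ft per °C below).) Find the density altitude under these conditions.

ISA temperature at 7000 ft = 15 − 2 × (7000/1000) = 1°C.
ISA deviation = -7 − 1 = -8°C.
Density altitude = 7000 + 120 × (-8) = 7000 + (-960) = 6040 ft.

6040 ft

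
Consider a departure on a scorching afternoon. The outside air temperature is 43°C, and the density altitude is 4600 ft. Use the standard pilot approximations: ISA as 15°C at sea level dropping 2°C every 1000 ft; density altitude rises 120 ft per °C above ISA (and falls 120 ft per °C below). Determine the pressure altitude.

DA = PA + 120 × (OAT − (15 − 2·PA/1000)) = PA + 120·OAT − 1800 + 0.24·PA = 1.24·PA + 120·OAT − 1800.
So 1.24·PA = 4600 − 120 × 43 + 1800 = 1240.
PA = 1240 / 1.24 = 1000 ft.

1000 ft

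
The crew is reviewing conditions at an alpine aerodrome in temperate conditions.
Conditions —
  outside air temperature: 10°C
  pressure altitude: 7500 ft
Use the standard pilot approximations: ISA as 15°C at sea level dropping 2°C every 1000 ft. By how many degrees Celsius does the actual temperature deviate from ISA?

ISA+10°C

ISA temperature at 7500 ft = 15 − 2 × (7500/1000) = 0°C.
Deviation = OAT − ISA = 10 − 0 = +10°C.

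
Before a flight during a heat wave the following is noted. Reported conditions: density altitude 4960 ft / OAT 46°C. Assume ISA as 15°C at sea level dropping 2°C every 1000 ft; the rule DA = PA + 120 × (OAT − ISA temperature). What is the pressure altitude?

1000 ft

DA = PA + 120 × (OAT − (15 − 2·PA/1000)) = PA + 120·OAT − 1800 + 0.24·PA = 1.24·PA + 120·OAT − 1800.
So 1.24·PA = 4960 − 120 × 46 + 1800 = 1240.
PA = 1240 / 1.24 = 1000 ft.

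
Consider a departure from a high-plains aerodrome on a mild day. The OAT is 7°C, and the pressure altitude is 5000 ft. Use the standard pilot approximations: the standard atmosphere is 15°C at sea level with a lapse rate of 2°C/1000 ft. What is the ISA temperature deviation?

ISA temperature at 5000 ft = 15 − 2 × (5000/1000) = 5°C.
Deviation = OAT − ISA = 7 − 5 = +2°C.

ISA+2°C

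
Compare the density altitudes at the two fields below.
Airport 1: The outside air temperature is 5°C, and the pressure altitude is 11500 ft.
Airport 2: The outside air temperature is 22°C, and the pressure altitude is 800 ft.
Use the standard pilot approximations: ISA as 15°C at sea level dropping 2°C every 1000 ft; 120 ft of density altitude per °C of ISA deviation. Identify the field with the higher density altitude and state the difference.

Airport 1: ISA temp = -8°C, deviation +13°C, DA = 11500 + 120 × 13 = 13060 ft.
Airport 2: ISA temp = 13.4°C, deviation +8.6°C, DA = 800 + 120 × 8.6 = 1832 ft.
Airport 1 is higher by 13060 − 1832 = 11228 ft.

Airport 1 by 11228 ft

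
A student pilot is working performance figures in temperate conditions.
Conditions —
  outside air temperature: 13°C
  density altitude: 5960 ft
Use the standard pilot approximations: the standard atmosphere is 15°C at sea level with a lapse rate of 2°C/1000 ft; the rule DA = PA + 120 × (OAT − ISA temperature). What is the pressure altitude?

DA = PA + 120 × (OAT − (15 − 2·PA/1000)) = PA + 120·OAT − 1800 + 0.24·PA = 1.24·PA + 120·OAT − 1800.
So 1.24·PA = 5960 − 120 × 13 + 1800 = 6200.
PA = 6200 / 1.24 = 5000 ft.

5000 ft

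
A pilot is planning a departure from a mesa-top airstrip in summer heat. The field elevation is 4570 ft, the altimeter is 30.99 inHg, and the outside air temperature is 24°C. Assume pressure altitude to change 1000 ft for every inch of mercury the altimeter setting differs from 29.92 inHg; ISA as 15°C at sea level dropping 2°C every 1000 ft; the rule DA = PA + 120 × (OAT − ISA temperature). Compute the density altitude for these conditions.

5420 ft

Pressure altitude = 4570 + (29.92 − 30.99) × 1000 = 4570 + (-1070) = 3500 ft.
ISA temperature at 3500 ft = 15 − 2 × (3500/1000) = 8°C.
ISA deviation = 24 − 8 = +16°C.
Density altitude = 3500 + 120 × (16) = 5420 ft.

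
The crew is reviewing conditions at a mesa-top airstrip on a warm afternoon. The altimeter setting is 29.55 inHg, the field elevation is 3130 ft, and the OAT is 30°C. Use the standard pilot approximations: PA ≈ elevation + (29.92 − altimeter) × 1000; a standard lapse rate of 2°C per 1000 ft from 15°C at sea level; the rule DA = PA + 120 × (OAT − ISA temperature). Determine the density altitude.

6140 ft

Pressure altitude = 3130 + (29.92 − 29.55) × 1000 = 3130 + (+370) = 3500 ft.
ISA temperature at 3500 ft = 15 − 2 × (3500/1000) = 8°C.
ISA deviation = 30 − 8 = +22°C.
Density altitude = 3500 + 120 × (22) = 6140 ft.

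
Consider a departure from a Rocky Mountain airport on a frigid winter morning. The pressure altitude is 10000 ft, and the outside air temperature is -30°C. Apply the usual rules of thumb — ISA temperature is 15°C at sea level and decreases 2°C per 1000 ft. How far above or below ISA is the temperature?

ISA-25°C

ISA temperature at 10000 ft = 15 − 2 × (10000/1000) = -5°C.
Deviation = OAT − ISA = -30 − (-5) = -25°C.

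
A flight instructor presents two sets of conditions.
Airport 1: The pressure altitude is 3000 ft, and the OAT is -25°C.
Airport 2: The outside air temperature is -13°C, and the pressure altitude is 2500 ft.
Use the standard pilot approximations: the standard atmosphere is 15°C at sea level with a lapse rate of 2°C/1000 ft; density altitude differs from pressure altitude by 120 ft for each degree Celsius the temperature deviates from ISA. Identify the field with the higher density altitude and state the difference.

Airport 2 by 820 ft

Airport 1: ISA temp = 9°C, deviation -34°C, DA = 3000 + 120 × (-34) = -1080 ft.
Airport 2: ISA temp = 10°C, deviation -23°C, DA = 2500 + 120 × (-23) = -260 ft.
Airport 2 is higher by -260 − (-1080) = 820 ft.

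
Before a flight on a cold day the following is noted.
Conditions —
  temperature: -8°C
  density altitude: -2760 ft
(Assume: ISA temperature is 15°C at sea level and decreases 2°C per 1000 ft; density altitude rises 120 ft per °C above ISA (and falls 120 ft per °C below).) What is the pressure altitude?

0 ft

DA = PA + 120 × (OAT − (15 − 2·PA/1000)) = PA + 120·OAT − 1800 + 0.24·PA = 1.24·PA + 120·OAT − 1800.
So 1.24·PA = -2760 − 120 × (-8) + 1800 = 0.
PA = 0 / 1.24 = 0 ft.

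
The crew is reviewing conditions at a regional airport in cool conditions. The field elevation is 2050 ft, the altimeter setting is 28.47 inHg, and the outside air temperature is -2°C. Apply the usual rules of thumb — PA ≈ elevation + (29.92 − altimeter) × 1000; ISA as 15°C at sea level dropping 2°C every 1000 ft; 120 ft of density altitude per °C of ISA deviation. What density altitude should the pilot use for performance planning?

Pressure altitude = 2050 + (29.92 − 28.47) × 1000 = 2050 + (+1450) = 3500 ft.
ISA temperature at 3500 ft = 15 − 2 × (3500/1000) = 8°C.
ISA deviation = -2 − 8 = -10°C.
Density altitude = 3500 + 120 × (-10) = 2300 ft.

2300 ft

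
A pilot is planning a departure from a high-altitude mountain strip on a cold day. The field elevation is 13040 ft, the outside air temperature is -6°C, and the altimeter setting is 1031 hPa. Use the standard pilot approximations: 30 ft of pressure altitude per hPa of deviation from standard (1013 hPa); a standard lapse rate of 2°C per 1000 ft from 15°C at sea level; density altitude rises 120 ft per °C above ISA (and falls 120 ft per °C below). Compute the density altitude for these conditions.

Pressure altitude = 13040 + (1013 − 1031) × 30 = 13040 + (-540) = 12500 ft.
ISA temperature at 12500 ft = 15 − 2 × (12500/1000) = -10°C.
ISA deviation = -6 − (-10) = +4°C.
Density altitude = 12500 + 120 × (4) = 12980 ft.

12980 ft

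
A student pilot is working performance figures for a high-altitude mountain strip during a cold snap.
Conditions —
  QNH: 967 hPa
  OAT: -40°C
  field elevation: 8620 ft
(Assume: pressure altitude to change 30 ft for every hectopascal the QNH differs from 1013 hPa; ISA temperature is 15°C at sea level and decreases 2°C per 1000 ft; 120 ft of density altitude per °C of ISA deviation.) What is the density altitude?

Pressure altitude = 8620 + (1013 − 967) × 30 = 8620 + (+1380) = 10000 ft.
ISA temperature at 10000 ft = 15 − 2 × (10000/1000) = -5°C.
ISA deviation = -40 − (-5) = -35°C.
Density altitude = 10000 + 120 × (-35) = 5800 ft.

5800 ft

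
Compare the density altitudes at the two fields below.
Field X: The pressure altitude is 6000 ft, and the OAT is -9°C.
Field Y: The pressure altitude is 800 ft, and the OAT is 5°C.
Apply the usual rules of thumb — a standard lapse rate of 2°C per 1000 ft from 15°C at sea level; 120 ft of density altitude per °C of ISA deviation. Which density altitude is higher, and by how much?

Field X by 4768 ft

Field X: ISA temp = 3°C, deviation -12°C, DA = 6000 + 120 × (-12) = 4560 ft.
Field Y: ISA temp = 13.4°C, deviation -8.4°C, DA = 800 + 120 × (-8.4) = -208 ft.
Field X is higher by 4560 − (-208) = 4768 ft.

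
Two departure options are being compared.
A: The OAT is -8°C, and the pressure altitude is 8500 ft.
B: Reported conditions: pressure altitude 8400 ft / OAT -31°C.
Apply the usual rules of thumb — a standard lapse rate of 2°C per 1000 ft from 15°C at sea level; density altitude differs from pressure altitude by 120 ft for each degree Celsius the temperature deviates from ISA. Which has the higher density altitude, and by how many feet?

A by 2884 ft

A: ISA temp = -2°C, deviation -6°C, DA = 8500 + 120 × (-6) = 7780 ft.
B: ISA temp = -1.8°C, deviation -29.2°C, DA = 8400 + 120 × (-29.2) = 4896 ft.
A is higher by 7780 − 4896 = 2884 ft.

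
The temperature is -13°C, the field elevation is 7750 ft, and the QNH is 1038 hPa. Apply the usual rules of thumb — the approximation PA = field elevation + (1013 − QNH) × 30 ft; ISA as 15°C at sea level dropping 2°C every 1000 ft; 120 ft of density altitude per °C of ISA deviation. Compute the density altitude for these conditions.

Pressure altitude = 7750 + (1013 − 1038) × 30 = 7750 + (-750) = 7000 ft.
ISA temperature at 7000 ft = 15 − 2 × (7000/1000) = 1°C.
ISA deviation = -13 − 1 = -14°C.
Density altitude = 7000 + 120 × (-14) = 5320 ft.

5320 ft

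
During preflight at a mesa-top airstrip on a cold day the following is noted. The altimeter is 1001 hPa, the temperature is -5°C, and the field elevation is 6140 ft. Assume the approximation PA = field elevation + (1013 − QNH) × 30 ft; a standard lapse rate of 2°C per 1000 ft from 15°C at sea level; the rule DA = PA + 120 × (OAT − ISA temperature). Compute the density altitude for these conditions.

Pressure altitude = 6140 + (1013 − 1001) × 30 = 6140 + (+360) = 6500 ft.
ISA temperature at 6500 ft = 15 − 2 × (6500/1000) = 2°C.
ISA deviation = -5 − 2 = -7°C.
Density altitude = 6500 + 120 × (-7) = 5660 ft.

5660 ft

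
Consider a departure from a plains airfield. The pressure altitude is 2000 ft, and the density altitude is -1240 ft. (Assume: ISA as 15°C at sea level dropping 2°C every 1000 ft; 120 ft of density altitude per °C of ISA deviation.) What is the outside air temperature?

-16°C

Density altitude − pressure altitude = -1240 − 2000 = -3240 ft.
At 120 ft/°C that is an ISA deviation of -3240/120 = -27°C.
ISA temperature at 2000 ft = 15 − 2 × (2000/1000) = 11°C.
OAT = ISA + deviation = 11 + (-27) = -16°C.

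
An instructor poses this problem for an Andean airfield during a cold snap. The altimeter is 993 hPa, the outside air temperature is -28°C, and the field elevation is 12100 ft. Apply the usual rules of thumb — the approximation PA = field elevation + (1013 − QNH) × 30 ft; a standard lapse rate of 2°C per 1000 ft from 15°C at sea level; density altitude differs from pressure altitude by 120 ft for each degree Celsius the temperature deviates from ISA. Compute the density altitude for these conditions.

Pressure altitude = 12100 + (1013 − 993) × 30 = 12100 + (+600) = 12700 ft.
ISA temperature at 12700 ft = 15 − 2 × (12700/1000) = -10.4°C.
ISA deviation = -28 − (-10.4) = -17.6°C.
Density altitude = 12700 + 120 × (-17.6) = 10588 ft.

10588 ft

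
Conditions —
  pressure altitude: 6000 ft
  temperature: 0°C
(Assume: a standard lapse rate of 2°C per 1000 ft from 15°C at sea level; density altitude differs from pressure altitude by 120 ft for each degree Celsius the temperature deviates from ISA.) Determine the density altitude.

ISA temperature at 6000 ft = 15 − 2 × (6000/1000) = 3°C.
ISA deviation = 0 − 3 = -3°C.
Density altitude = 6000 + 120 × (-3) = 6000 + (-360) = 5640 ft.

5640 ft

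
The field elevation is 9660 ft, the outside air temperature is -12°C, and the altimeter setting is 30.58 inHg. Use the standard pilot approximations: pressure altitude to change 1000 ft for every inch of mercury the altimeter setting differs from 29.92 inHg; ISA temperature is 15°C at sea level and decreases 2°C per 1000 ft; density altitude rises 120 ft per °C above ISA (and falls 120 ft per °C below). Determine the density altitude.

7920 ft

Pressure altitude = 9660 + (29.92 − 30.58) × 1000 = 9660 + (-660) = 9000 ft.
ISA temperature at 9000 ft = 15 − 2 × (9000/1000) = -3°C.
ISA deviation = -12 − (-3) = -9°C.
Density altitude = 9000 + 120 × (-9) = 7920 ft.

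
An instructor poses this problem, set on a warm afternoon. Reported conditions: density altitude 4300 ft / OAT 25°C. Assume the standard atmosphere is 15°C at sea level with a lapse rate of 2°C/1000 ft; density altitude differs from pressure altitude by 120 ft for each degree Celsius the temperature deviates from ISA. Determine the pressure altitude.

2500 ft

DA = PA + 120 × (OAT − (15 − 2·PA/1000)) = PA + 120·OAT − 1800 + 0.24·PA = 1.24·PA + 120·OAT − 1800.
So 1.24·PA = 4300 − 120 × 25 + 1800 = 3100.
PA = 3100 / 1.24 = 2500 ft.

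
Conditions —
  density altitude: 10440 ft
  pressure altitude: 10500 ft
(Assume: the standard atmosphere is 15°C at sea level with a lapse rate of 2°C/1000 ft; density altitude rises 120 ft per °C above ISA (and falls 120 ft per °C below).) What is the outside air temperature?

-6.5°C

Density altitude − pressure altitude = 10440 − 10500 = -60 ft.
At 120 ft/°C that is an ISA deviation of -60/120 = -0.5°C.
ISA temperature at 10500 ft = 15 − 2 × (10500/1000) = -6°C.
OAT = ISA + deviation = -6 + (-0.5) = -6.5°C.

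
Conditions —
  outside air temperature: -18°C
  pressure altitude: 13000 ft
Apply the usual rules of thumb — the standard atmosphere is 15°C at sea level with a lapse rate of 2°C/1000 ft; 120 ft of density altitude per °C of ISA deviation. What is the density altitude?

12160 ft

ISA temperature at 13000 ft = 15 − 2 × (13000/1000) = -11°C.
ISA deviation = -18 − (-11) = -7°C.
Density altitude = 13000 + 120 × (-7) = 13000 + (-840) = 12160 ft.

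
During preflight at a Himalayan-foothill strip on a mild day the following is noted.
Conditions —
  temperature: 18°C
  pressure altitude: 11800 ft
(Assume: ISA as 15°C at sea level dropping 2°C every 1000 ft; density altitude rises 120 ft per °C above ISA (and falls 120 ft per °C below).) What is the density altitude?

ISA temperature at 11800 ft = 15 − 2 × (11800/1000) = -8.6°C.
ISA deviation = 18 − (-8.6) = +26.6°C.
Density altitude = 11800 + 120 × (26.6) = 11800 + (+3192) = 14992 ft.

14992 ft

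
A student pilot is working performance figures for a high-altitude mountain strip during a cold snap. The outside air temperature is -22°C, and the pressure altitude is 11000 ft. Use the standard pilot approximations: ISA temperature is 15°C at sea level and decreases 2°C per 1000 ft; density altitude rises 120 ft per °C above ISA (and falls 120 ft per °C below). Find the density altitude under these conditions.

9200 ft

ISA temperature at 11000 ft = 15 − 2 × (11000/1000) = -7°C.
ISA deviation = -22 − (-7) = -15°C.
Density altitude = 11000 + 120 × (-15) = 11000 + (-1800) = 9200 ft.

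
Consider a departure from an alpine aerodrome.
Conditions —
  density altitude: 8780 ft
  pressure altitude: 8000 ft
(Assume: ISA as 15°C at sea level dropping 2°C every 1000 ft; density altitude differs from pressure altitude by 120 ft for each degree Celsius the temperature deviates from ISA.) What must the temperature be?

Density altitude − pressure altitude = 8780 − 8000 = +780 ft.
At 120 ft/°C that is an ISA deviation of 780/120 = +6.5°C.
ISA temperature at 8000 ft = 15 − 2 × (8000/1000) = -1°C.
OAT = ISA + deviation = -1 + (+6.5) = 5.5°C.

5.5°C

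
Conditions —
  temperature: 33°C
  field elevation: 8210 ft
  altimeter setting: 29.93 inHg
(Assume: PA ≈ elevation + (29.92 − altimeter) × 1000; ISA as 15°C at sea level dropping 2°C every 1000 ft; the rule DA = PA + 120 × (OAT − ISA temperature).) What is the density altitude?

Pressure altitude = 8210 + (29.92 − 29.93) × 1000 = 8210 + (-10) = 8200 ft.
ISA temperature at 8200 ft = 15 − 2 × (8200/1000) = -1.4°C.
ISA deviation = 33 − (-1.4) = +34.4°C.
Density altitude = 8200 + 120 × (34.4) = 12328 ft.

12328 ft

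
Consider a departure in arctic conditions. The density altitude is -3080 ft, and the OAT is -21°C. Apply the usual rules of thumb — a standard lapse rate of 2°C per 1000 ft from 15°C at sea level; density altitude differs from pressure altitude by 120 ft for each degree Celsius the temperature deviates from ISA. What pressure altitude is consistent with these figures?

1000 ft

DA = PA + 120 × (OAT − (15 − 2·PA/1000)) = PA + 120·OAT − 1800 + 0.24·PA = 1.24·PA + 120·OAT − 1800.
So 1.24·PA = -3080 − 120 × (-21) + 1800 = 1240.
PA = 1240 / 1.24 = 1000 ft.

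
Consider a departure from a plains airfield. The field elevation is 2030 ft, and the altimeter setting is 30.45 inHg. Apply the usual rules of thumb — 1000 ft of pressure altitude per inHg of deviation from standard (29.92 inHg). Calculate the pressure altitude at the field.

1500 ft

Pressure correction = (29.92 − 30.45) × 1000 = -530 ft.
Pressure altitude = 2030 + (-530) = 1500 ft.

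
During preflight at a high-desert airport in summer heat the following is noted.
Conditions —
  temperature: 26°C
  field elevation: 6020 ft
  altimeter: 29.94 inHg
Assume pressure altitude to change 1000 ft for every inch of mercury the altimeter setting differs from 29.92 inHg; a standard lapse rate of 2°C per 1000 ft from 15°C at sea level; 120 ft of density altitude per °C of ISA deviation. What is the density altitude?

Pressure altitude = 6020 + (29.92 − 29.94) × 1000 = 6020 + (-20) = 6000 ft.
ISA temperature at 6000 ft = 15 − 2 × (6000/1000) = 3°C.
ISA deviation = 26 − 3 = +23°C.
Density altitude = 6000 + 120 × (23) = 8760 ft.

8760 ft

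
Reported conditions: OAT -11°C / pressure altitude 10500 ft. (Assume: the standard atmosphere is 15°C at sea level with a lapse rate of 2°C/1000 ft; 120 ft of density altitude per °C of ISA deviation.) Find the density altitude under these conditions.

ISA temperature at 10500 ft = 15 − 2 × (10500/1000) = -6°C.
ISA deviation = -11 − (-6) = -5°C.
Density altitude = 10500 + 120 × (-5) = 10500 + (-600) = 9900 ft.

9900 ft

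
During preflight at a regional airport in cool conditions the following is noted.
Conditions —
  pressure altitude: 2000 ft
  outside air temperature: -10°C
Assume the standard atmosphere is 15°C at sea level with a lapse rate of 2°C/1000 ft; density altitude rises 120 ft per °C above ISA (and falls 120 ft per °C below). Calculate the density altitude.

-520 ft

ISA temperature at 2000 ft = 15 − 2 × (2000/1000) = 11°C.
ISA deviation = -10 − 11 = -21°C.
Density altitude = 2000 + 120 × (-21) = 2000 + (-2520) = -520 ft.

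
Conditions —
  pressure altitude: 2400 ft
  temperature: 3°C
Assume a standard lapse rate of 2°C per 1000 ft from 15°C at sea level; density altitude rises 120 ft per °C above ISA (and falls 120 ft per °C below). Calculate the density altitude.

ISA temperature at 2400 ft = 15 − 2 × (2400/1000) = 10.2°C.
ISA deviation = 3 − 10.2 = -7.2°C.
Density altitude = 2400 + 120 × (-7.2) = 2400 + (-864) = 1536 ft.

1536 ft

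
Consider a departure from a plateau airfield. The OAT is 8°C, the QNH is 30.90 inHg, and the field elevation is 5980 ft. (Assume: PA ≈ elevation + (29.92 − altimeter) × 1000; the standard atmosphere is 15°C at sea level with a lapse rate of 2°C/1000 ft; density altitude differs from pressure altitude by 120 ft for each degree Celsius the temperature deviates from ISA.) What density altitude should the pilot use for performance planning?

5360 ft

Pressure altitude = 5980 + (29.92 − 30.90) × 1000 = 5980 + (-980) = 5000 ft.
ISA temperature at 5000 ft = 15 − 2 × (5000/1000) = 5°C.
ISA deviation = 8 − 5 = +3°C.
Density altitude = 5000 + 120 × (3) = 5360 ft.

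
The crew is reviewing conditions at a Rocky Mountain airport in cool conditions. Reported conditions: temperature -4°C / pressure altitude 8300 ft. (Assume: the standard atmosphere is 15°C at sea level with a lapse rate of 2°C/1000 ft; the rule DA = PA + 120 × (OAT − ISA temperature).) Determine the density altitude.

8012 ft

ISA temperature at 8300 ft = 15 − 2 × (8300/1000) = -1.6°C.
ISA deviation = -4 − (-1.6) = -2.4°C.
Density altitude = 8300 + 120 × (-2.4) = 8300 + (-288) = 8012 ft.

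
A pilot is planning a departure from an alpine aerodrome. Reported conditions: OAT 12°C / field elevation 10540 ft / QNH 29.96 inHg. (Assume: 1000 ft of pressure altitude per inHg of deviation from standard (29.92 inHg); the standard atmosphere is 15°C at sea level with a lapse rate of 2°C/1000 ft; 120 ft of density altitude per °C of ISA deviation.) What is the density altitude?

Pressure altitude = 10540 + (29.92 − 29.96) × 1000 = 10540 + (-40) = 10500 ft.
ISA temperature at 10500 ft = 15 − 2 × (10500/1000) = -6°C.
ISA deviation = 12 − (-6) = +18°C.
Density altitude = 10500 + 120 × (18) = 12660 ft.

12660 ft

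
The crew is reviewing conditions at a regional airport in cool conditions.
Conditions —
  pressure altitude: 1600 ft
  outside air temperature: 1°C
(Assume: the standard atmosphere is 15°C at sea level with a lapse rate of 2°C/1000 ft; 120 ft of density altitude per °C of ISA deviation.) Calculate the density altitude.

304 ft

ISA temperature at 1600 ft = 15 − 2 × (1600/1000) = 11.8°C.
ISA deviation = 1 − 11.8 = -10.8°C.
Density altitude = 1600 + 120 × (-10.8) = 1600 + (-1296) = 304 ft.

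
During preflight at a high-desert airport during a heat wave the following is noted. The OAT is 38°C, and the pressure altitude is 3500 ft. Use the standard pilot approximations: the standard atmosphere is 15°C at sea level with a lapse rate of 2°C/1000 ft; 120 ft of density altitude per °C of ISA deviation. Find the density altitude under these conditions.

7100 ft

ISA temperature at 3500 ft = 15 − 2 × (3500/1000) = 8°C.
ISA deviation = 38 − 8 = +30°C.
Density altitude = 3500 + 120 × (30) = 3500 + (+3600) = 7100 ft.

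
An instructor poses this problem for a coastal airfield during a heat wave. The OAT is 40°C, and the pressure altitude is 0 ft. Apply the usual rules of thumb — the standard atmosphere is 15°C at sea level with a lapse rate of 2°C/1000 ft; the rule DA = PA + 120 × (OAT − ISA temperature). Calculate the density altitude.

3000 ft

ISA temperature at 0 ft = 15 − 2 × (0/1000) = 15°C.
ISA deviation = 40 − 15 = +25°C.
Density altitude = 0 + 120 × (25) = 0 + (+3000) = 3000 ft.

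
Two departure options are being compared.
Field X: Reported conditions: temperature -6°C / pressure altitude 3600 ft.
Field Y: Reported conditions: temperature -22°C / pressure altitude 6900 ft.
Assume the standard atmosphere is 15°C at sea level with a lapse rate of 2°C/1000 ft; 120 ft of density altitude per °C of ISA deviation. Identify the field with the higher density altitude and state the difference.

Field Y by 2172 ft

Field X: ISA temp = 7.8°C, deviation -13.8°C, DA = 3600 + 120 × (-13.8) = 1944 ft.
Field Y: ISA temp = 1.2°C, deviation -23.2°C, DA = 6900 + 120 × (-23.2) = 4116 ft.
Field Y is higher by 4116 − 1944 = 2172 ft.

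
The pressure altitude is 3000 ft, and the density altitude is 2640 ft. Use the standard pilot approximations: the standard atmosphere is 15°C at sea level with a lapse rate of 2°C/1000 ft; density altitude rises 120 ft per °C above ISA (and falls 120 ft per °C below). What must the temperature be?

Density altitude − pressure altitude = 2640 − 3000 = -360 ft.
At 120 ft/°C that is an ISA deviation of -360/120 = -3°C.
ISA temperature at 3000 ft = 15 − 2 × (3000/1000) = 9°C.
OAT = ISA + deviation = 9 + (-3) = 6°C.

6°C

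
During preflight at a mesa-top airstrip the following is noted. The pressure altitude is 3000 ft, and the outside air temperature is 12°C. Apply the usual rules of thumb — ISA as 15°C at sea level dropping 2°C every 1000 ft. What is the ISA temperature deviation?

ISA+3°C

ISA temperature at 3000 ft = 15 − 2 × (3000/1000) = 9°C.
Deviation = OAT − ISA = 12 − 9 = +3°C.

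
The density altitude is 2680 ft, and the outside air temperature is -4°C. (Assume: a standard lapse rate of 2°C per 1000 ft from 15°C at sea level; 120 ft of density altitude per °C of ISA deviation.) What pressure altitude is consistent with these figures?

4000 ft

DA = PA + 120 × (OAT − (15 − 2·PA/1000)) = PA + 120·OAT − 1800 + 0.24·PA = 1.24·PA + 120·OAT − 1800.
So 1.24·PA = 2680 − 120 × (-4) + 1800 = 4960.
PA = 4960 / 1.24 = 4000 ft.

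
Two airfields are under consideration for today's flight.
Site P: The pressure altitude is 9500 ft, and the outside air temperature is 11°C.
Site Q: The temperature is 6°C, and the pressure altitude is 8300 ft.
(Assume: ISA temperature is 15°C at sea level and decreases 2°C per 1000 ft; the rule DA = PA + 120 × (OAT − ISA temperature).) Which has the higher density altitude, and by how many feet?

Site P: ISA temp = -4°C, deviation +15°C, DA = 9500 + 120 × 15 = 11300 ft.
Site Q: ISA temp = -1.6°C, deviation +7.6°C, DA = 8300 + 120 × 7.6 = 9212 ft.
Site P is higher by 11300 − 9212 = 2088 ft.

Site P by 2088 ft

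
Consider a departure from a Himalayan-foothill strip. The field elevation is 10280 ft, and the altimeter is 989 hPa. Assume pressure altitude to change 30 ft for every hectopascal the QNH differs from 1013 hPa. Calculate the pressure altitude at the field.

Pressure correction = (1013 − 989) × 30 = +720 ft.
Pressure altitude = 10280 + (+720) = 11000 ft.

11000 ft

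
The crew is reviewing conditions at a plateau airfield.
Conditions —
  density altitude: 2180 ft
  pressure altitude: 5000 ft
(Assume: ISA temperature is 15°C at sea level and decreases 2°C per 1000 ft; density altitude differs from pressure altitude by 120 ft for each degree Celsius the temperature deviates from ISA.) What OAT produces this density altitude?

-18.5°C

Density altitude − pressure altitude = 2180 − 5000 = -2820 ft.
At 120 ft/°C that is an ISA deviation of -2820/120 = -23.5°C.
ISA temperature at 5000 ft = 15 − 2 × (5000/1000) = 5°C.
OAT = ISA + deviation = 5 + (-23.5) = -18.5°C.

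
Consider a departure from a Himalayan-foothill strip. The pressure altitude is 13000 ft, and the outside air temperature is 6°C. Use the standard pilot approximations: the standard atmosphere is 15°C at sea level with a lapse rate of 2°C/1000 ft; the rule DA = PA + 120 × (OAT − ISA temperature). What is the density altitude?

ISA temperature at 13000 ft = 15 − 2 × (13000/1000) = -11°C.
ISA deviation = 6 − (-11) = +17°C.
Density altitude = 13000 + 120 × (17) = 13000 + (+2040) = 15040 ft.

15040 ft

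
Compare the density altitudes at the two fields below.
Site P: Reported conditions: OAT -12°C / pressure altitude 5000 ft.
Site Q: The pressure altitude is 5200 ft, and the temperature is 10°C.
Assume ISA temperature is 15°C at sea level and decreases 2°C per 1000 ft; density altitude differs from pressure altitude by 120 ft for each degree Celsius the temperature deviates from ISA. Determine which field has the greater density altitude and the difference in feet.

Site P: ISA temp = 5°C, deviation -17°C, DA = 5000 + 120 × (-17) = 2960 ft.
Site Q: ISA temp = 4.6°C, deviation +5.4°C, DA = 5200 + 120 × 5.4 = 5848 ft.
Site Q is higher by 5848 − 2960 = 2888 ft.

Site Q by 2888 ft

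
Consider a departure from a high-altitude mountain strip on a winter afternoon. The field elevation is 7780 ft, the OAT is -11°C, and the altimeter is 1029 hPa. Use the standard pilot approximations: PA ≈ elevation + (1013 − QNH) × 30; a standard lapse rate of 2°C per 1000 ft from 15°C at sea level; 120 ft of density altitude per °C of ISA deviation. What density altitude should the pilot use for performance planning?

5932 ft

Pressure altitude = 7780 + (1013 − 1029) × 30 = 7780 + (-480) = 7300 ft.
ISA temperature at 7300 ft = 15 − 2 × (7300/1000) = 0.4°C.
ISA deviation = -11 − 0.4 = -11.4°C.
Density altitude = 7300 + 120 × (-11.4) = 5932 ft.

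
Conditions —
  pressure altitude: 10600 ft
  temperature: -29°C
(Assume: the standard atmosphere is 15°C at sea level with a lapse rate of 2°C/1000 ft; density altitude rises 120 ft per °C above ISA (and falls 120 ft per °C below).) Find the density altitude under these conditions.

7864 ft

ISA temperature at 10600 ft = 15 − 2 × (10600/1000) = -6.2°C.
ISA deviation = -29 − (-6.2) = -22.8°C.
Density altitude = 10600 + 120 × (-22.8) = 10600 + (-2736) = 7864 ft.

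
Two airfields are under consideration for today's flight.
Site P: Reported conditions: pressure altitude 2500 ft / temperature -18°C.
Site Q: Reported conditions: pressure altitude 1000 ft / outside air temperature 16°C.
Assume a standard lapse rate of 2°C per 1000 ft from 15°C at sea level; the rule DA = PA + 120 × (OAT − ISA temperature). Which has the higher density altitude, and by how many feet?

Site Q by 2220 ft

Site P: ISA temp = 10°C, deviation -28°C, DA = 2500 + 120 × (-28) = -860 ft.
Site Q: ISA temp = 13°C, deviation +3°C, DA = 1000 + 120 × 3 = 1360 ft.
Site Q is higher by 1360 − (-860) = 2220 ft.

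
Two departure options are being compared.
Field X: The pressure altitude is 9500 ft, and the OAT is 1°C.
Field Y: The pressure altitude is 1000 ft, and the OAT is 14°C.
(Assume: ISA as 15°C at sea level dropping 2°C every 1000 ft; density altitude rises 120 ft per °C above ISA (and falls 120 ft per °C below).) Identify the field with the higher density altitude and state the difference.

Field X by 8980 ft

Field X: ISA temp = -4°C, deviation +5°C, DA = 9500 + 120 × 5 = 10100 ft.
Field Y: ISA temp = 13°C, deviation +1°C, DA = 1000 + 120 × 1 = 1120 ft.
Field X is higher by 10100 − 1120 = 8980 ft.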